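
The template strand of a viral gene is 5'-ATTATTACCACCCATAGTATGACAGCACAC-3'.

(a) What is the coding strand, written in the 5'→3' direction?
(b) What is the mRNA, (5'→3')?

(a) The coding strand is the reverse complement of the template: complement TAATAATGGTGGGTATCATACTGTCGTGTG, then reverse.
(b) mRNA has the coding-strand sequence with T→U.

(a) 5'-GTGTGCTGTCATACTATGGGTGGTAATAAT-3'
(b) 5'-GUGUGCUGUCAUACUAUGGGUGGUAAUAAU-3'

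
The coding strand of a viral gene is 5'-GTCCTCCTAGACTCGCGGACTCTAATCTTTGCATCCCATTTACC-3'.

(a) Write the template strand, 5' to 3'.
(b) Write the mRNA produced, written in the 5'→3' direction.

(a) The template strand is the reverse complement of the coding strand: complement CAGGAGGATCTGAGCGCCTGAGATTAGAAACGTAGGGTAAATGG, then reverse.
(b) mRNA matches the coding strand with T→U.

(a) 5′-GGTAAATGGGATGCAAAGATTAGAGTCCGCGAGTCTAGGAGGAC-3′
(b) 5'-GUCCUCCUAGACUCGCGGACUCUAAUCUUUGCAUCCCAUUUACC-3'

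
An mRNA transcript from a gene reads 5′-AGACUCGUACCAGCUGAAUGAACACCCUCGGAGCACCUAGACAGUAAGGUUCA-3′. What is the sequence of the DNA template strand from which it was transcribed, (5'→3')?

5'-TGAACCTTACTGTCTAGGTGCTCCGAGGGTGTTCATTCAGCTGGTACGAGTCT-3'

Replace U with T to get the coding DNA strand: AGACTCGTACCAGCTGAATGAACACCCTCGGAGCACCTAGACAGTAAGGTTCA. The template strand is its reverse complement (complement TCTGAGCATGGTCGACTTACTTGTGGGAGCCTCGTGGATCTGTCATTCCAAGT, then reverse).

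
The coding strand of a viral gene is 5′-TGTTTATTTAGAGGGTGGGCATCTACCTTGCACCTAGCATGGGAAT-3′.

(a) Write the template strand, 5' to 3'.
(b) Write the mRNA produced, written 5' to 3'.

(a) 5'-ATTCCCATGCTAGGTGCAAGGTAGATGCCCACCCTCTAAATAAACA-3'
(b) 5'-UGUUUAUUUAGAGGGUGGGCAUCUACCUUGCACCUAGCAUGGGAAU-3'

(a) The template strand is the reverse complement of the coding strand: complement ACAAATAAATCTCCCACCCGTAGATGGAACGTGGATCGTACCCTTA, then reverse.
(b) mRNA matches the coding strand with T→U.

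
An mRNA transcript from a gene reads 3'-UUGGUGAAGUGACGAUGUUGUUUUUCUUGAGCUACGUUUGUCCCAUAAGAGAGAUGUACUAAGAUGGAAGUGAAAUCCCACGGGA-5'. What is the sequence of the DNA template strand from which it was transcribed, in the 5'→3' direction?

Written 5'→3' the mRNA is AGGGCACCCUAAAGUGAAGGUAGAAUCAUGUAGAGAGAAUACCCUGUUUGCAUCGAGUUCUUUUUGUUGUAGCAGUGAAGUGGUU, so the coding DNA strand is AGGGCACCCTAAAGTGAAGGTAGAATCATGTAGAGAGAATACCCTGTTTGCATCGAGTTCTTTTTGTTGTAGCAGTGAAGTGGTT. The template is its reverse complement.

5'-AACCACTTCACTGCTACAACAAAAAGAACTCGATGCAAACAGGGTATTCTCTCTACATGATTCTACCTTCACTTTAGGGTGCCCT-3'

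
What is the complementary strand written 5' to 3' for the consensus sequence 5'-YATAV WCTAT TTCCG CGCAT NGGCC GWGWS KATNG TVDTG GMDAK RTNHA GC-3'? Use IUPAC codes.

Standard pairs A↔T, G↔C; ambiguity codes pair R↔Y, M↔K, W↔W, S↔S, D↔H, V↔B, N↔N. Complement (RTATBWGATAAAGGCGCGTANCCGGCWCWSMTANCABHACCKHTMYANDTCG), then reverse for 5'→3'.

5'-GCTDNAYMTHKCCAHBACNATMSWCWCGGCCNATGCGCGGAAATAGWBTATR-3'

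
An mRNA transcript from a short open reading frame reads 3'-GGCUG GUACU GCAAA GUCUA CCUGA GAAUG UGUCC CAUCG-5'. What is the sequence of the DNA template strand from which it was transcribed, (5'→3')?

Written 5'→3' the mRNA is GCUACCCUGUGUAAGAGUCCAUCUGAAACGUCAUGGUCGG, so the coding DNA strand is GCTACCCTGTGTAAGAGTCCATCTGAAACGTCATGGTCGG. The template is its reverse complement.

5'-CCGACCATGACGTTTCAGATGGACTCTTACACAGGGTAGC-3'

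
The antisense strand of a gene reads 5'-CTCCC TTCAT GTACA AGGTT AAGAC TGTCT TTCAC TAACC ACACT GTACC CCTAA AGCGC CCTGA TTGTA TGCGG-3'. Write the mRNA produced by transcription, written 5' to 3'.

The mRNA has the sequence of the coding strand (reverse complement of the template) with T→U. Reverse complement of CTCCCTTCATGTACAAGGTTAAGACTGTCTTTCACTAACCACACTGTACCCCTAAAGCGCCCTGATTGTATGCGG is CCGCATACAATCAGGGCGCTTTAGGGGTACAGTGTGGTTAGTGAAAGACAGTCTTAACCTTGTACATGAAGGGAG; then T→U.

5'-CCGCAUACAAUCAGGGCGCUUUAGGGGUACAGUGUGGUUAGUGAAAGACAGUCUUAACCUUGUACAUGAAGGGAG-3'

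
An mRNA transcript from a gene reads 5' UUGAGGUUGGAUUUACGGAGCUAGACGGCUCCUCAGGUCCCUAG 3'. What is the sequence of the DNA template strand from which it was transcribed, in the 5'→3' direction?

Replace U with T to get the coding DNA strand: TTGAGGTTGGATTTACGGAGCTAGACGGCTCCTCAGGTCCCTAG. The template strand is its reverse complement (complement AACTCCAACCTAAATGCCTCGATCTGCCGAGGAGTCCAGGGATC, then reverse).

5'-CTAGGGACCTGAGGAGCCGTCTAGCTCCGTAAATCCAACCTCAA-3'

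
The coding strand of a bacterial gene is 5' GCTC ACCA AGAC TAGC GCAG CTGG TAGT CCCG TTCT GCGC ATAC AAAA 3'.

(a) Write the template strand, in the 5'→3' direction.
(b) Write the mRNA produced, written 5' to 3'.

(a) 5'-TTTTGTATGCGCAGAACGGGACTACCAGCTGCGCTAGTCTTGGTGAGC-3'
(b) 5'-GCUCACCAAGACUAGCGCAGCUGGUAGUCCCGUUCUGCGCAUACAAAA-3'

(a) The template strand is the reverse complement of the coding strand: complement CGAGTGGTTCTGATCGCGTCGACCATCAGGGCAAGACGCGTATGTTTT, then reverse.
(b) mRNA matches the coding strand with T→U.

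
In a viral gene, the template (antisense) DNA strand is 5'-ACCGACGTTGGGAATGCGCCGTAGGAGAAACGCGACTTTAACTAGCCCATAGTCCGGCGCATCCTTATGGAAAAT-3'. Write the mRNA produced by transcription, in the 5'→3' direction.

5'-AUUUUCCAUAAGGAUGCGCCGGACUAUGGGCUAGUUAAAGUCGCGUUUCUCCUACGGCGCAUUCCCAACGUCGGU-3'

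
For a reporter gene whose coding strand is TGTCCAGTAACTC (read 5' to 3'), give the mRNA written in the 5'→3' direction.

mRNA has the coding-strand sequence with U in place of T.

5'-UGUCCAGUAACUC-3'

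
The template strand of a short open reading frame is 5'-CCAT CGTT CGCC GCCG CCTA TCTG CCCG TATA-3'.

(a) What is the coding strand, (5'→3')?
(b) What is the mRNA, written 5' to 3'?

(a) 5'-TATACGGGCAGATAGGCGGCGGCGAACGATGG-3'
(b) 5′-UAUACGGGCAGAUAGGCGGCGGCGAACGAUGG-3′

(a) The coding strand is the reverse complement of the template: complement GGTAGCAAGCGGCGGCGGATAGACGGGCATAT, then reverse.
(b) mRNA has the coding-strand sequence with T→U.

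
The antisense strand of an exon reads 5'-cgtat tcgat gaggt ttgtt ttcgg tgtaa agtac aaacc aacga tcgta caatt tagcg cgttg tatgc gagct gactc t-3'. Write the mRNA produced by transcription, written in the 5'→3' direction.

5'-AGAGUCAGCUCGCAUACAACGCGCUAAAUUGUACGAUCGUUGGUUUGUACUUUACACCGAAAACAAACCUCAUCGAAUACG-3'

RNA polymerase reads the template 3'→5' and synthesizes mRNA 5'→3' by base-pairing (A→U, T→A, G↔C). The complement of the template is GCATAAGCTACTCCAAACAAAAGCCACATTTCATGTTTGGTTGCTAGCATGTTAAATCGCGCAACATACGCTCGACTGAGA; antiparallel, so 5'→3' the coding strand is AGAGTCAGCTCGCATACAACGCGCTAAATTGTACGATCGTTGGTTTGTACTTTACACCGAAAACAAACCTCATCGAATACG. Replace T with U for the mRNA.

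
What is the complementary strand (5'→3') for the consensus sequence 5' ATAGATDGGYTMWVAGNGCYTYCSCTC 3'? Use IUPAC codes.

5'-GAGSGRARGCNCTBWKARCCHATCTAT-3'

Standard pairs A↔T, G↔C; ambiguity codes pair Y↔R, M↔K, W↔W, S↔S, D↔H, V↔B, N↔N. Complement (TATCTAHCCRAKWBTCNCGRARGSGAG), then reverse for 5'→3'.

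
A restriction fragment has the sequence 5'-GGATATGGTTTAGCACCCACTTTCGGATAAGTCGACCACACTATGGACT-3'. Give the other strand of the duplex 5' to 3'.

Pairing A↔T and G↔C gives CCTATACCAAATCGTGGGTGAAAGCCTATTCAGCTGGTGTGATACCTGA, running 3'→5'. Reverse for the 5'→3' convention.

5'-AGTCCATAGTGTGGTCGACTTATCCGAAAGTGGGTGCTAAACCATATCC-3'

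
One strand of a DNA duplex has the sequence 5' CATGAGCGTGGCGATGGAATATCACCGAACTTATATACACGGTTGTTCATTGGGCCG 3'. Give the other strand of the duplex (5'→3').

5'-CGGCCCAATGAACAACCGTGTATATAAGTTCGGTGATATTCCATCGCCACGCTCATG-3'

The complement of CATGAGCGTGGCGATGGAATATCACCGAACTTATATACACGGTTGTTCATTGGGCCG is GTACTCGCACCGCTACCTTATAGTGGCTTGAATATATGTGCCAACAAGTAACCCGGC (A↔T, G↔C). DNA strands are antiparallel, so the complementary strand runs 3'→5'; reversing gives the 5'→3' form.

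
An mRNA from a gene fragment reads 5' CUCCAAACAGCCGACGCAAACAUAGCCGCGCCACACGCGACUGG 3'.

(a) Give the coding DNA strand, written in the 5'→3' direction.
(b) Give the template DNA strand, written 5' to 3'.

(a) 5'-CTCCAAACAGCCGACGCAAACATAGCCGCGCCACACGCGACTGG-3'
(b) 5'-CCAGTCGCGTGTGGCGCGGCTATGTTTGCGTCGGCTGTTTGGAG-3'

(a) The coding strand matches the mRNA with U→T.
(b) The template strand is the reverse complement of the coding strand.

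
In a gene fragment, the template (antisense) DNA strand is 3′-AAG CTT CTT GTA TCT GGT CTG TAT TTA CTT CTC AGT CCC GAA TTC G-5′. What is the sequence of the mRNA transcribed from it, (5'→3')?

Reading the template 3'→5' as shown, RNA polymerase pairs each base (A→U, T→A, G↔C) to build mRNA 5'→3' directly.

5'-UUCGAAGAACAUAGACCAGACAUAAAUGAAGAGUCAGGGCUUAAGC-3'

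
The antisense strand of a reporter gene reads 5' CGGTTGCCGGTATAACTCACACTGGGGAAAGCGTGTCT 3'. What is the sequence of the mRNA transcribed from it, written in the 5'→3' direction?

The mRNA has the sequence of the coding strand (reverse complement of the template) with T→U. Reverse complement of CGGTTGCCGGTATAACTCACACTGGGGAAAGCGTGTCT is AGACACGCTTTCCCCAGTGTGAGTTATACCGGCAACCG; then T→U.

5'-AGACACGCUUUCCCCAGUGUGAGUUAUACCGGCAACCG-3'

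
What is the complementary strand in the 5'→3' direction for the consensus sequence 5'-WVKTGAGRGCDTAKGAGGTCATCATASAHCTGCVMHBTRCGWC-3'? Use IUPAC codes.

5'-GWCGYAVDKBGCAGDTSTATGATGACCTCMTAHGCYCTCAMBW-3'

Standard pairs A↔T, G↔C; ambiguity codes pair R↔Y, M↔K, W↔W, S↔S, B↔V, D↔H. Complement (WBMACTCYCGHATMCTCCAGTAGTATSTDGACGBKDVAYGCWG), then reverse for 5'→3'.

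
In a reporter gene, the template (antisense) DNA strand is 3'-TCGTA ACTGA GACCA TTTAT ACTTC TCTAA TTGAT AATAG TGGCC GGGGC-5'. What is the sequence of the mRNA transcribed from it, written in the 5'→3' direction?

Reading the template 3'→5' as shown, RNA polymerase pairs each base (A→U, T→A, G↔C) to build mRNA 5'→3' directly.

5'-AGCAUUGACUCUGGUAAAUAUGAAGAGAUUAACUAUUAUCACCGGCCCCG-3'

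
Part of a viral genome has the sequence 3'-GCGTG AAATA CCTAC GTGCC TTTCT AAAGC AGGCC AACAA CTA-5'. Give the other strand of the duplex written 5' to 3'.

5'-CGCACTTTATGGATGCACGGAAAGATTTCGTCCGGTTGTTGAT-3'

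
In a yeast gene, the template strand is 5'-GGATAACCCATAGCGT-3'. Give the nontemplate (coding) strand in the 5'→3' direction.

The coding strand is complementary and antiparallel to the template: take the complement (A↔T, G↔C) and reverse.

5'-ACGCTATGGGTTATCC-3'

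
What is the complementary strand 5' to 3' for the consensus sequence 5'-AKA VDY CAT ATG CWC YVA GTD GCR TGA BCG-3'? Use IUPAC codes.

Standard pairs A↔T, G↔C; ambiguity codes pair R↔Y, K↔M, W↔W, B↔V, D↔H. Complement (TMTBHRGTATACGWGRBTCAHCGYACTVGC), then reverse for 5'→3'.

5'-CGVTCAYGCHACTBRGWGCATATGRHBTMT-3'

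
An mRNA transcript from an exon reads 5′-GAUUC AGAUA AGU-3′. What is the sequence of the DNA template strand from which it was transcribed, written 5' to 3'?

5'-ACTTATCTGAATC-3'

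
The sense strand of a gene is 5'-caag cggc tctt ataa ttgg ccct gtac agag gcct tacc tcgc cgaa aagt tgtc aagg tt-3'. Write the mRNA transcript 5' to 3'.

mRNA has the coding-strand sequence with U in place of T.

5'-CAAGCGGCUCUUAUAAUUGGCCCUGUACAGAGGCCUUACCUCGCCGAAAAGUUGUCAAGGUU-3'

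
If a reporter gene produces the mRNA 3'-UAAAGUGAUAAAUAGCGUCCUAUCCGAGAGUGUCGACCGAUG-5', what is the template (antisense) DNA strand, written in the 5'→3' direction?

5'-ATTTCACTATTTATCGCAGGATAGGCTCTCACAGCTGGCTAC-3'

Written 5'→3' the mRNA is GUAGCCAGCUGUGAGAGCCUAUCCUGCGAUAAAUAGUGAAAU, so the coding DNA strand is GTAGCCAGCTGTGAGAGCCTATCCTGCGATAAATAGTGAAAT. The template is its reverse complement.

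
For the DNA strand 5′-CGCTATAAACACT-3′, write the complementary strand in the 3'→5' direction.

Base-pairing A↔T, G↔C gives the complement. The complementary strand is antiparallel, so paired with a 5'→3' strand it runs 3'→5'.

3'-GCGATATTTGTGA-5'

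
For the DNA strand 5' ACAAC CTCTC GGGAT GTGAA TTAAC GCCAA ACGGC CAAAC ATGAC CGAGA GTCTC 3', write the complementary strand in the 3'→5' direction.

3'-TGTTGGAGAGCCCTACACTTAATTGCGGTTTGCCGGTTTGTACTGGCTCTCAGAG-5'

Base-pairing A↔T, G↔C gives the complement. The complementary strand is antiparallel, so paired with a 5'→3' strand it runs 3'→5'.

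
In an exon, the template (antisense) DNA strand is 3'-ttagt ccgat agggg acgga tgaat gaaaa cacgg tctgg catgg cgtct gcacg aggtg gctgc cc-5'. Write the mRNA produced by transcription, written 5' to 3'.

5′-AAUCAGGCUAUCCCCUGCCUACUUACUUUUGUGCCAGACCGUACCGCAGACGUGCUCCACCGACGGG-3′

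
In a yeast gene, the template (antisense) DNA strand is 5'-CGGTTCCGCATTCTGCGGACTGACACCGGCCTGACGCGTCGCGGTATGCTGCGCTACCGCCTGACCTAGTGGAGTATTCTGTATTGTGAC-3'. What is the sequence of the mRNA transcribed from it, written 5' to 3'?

RNA polymerase reads the template 3'→5' and synthesizes mRNA 5'→3' by base-pairing (A→U, T→A, G↔C). The complement of the template is GCCAAGGCGTAAGACGCCTGACTGTGGCCGGACTGCGCAGCGCCATACGACGCGATGGCGGACTGGATCACCTCATAAGACATAACACTG; antiparallel, so 5'→3' the coding strand is GTCACAATACAGAATACTCCACTAGGTCAGGCGGTAGCGCAGCATACCGCGACGCGTCAGGCCGGTGTCAGTCCGCAGAATGCGGAACCG. Replace T with U for the mRNA.

5'-GUCACAAUACAGAAUACUCCACUAGGUCAGGCGGUAGCGCAGCAUACCGCGACGCGUCAGGCCGGUGUCAGUCCGCAGAAUGCGGAACCG-3'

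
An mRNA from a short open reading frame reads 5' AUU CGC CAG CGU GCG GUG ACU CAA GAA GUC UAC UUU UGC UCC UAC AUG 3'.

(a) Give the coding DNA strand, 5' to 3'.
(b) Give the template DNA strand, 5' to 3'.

(a) The coding strand matches the mRNA with U→T.
(b) The template strand is the reverse complement of the coding strand.

(a) 5'-ATTCGCCAGCGTGCGGTGACTCAAGAAGTCTACTTTTGCTCCTACATG-3'
(b) 5'-CATGTAGGAGCAAAAGTAGACTTCTTGAGTCACCGCACGCTGGCGAAT-3'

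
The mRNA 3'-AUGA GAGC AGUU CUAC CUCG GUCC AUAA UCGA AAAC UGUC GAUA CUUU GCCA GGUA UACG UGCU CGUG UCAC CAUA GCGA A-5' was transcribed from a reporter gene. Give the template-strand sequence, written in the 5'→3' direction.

5'-TACTCTCGTCAAGATGGAGCCAGGTATTAGCTTTTGACAGCTATGAAACGGTCCATATGCACGAGCACAGTGGTATCGCTT-3'

Written 5'→3' the mRNA is AAGCGAUACCACUGUGCUCGUGCAUAUGGACCGUUUCAUAGCUGUCAAAAGCUAAUACCUGGCUCCAUCUUGACGAGAGUA, so the coding DNA strand is AAGCGATACCACTGTGCTCGTGCATATGGACCGTTTCATAGCTGTCAAAAGCTAATACCTGGCTCCATCTTGACGAGAGTA. The template is its reverse complement.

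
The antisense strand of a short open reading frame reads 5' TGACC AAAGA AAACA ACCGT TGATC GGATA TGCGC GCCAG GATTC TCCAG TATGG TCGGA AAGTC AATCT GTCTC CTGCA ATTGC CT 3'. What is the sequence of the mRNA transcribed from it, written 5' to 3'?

5′-AGGCAAUUGCAGGAGACAGAUUGACUUUCCGACCAUACUGGAGAAUCCUGGCGCGCAUAUCCGAUCAACGGUUGUUUUCUUUGGUCA-3′

The mRNA has the sequence of the coding strand (reverse complement of the template) with T→U. Reverse complement of TGACCAAAGAAAACAACCGTTGATCGGATATGCGCGCCAGGATTCTCCAGTATGGTCGGAAAGTCAATCTGTCTCCTGCAATTGCCT is AGGCAATTGCAGGAGACAGATTGACTTTCCGACCATACTGGAGAATCCTGGCGCGCATATCCGATCAACGGTTGTTTTCTTTGGTCA; then T→U.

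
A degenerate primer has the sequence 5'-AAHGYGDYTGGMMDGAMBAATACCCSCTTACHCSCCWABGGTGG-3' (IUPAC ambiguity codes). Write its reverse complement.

5'-CCACCVTWGGSGDGTAAGSGGGTATTVKTCHKKCCARHCRCDTT-3'

Standard pairs A↔T, G↔C; ambiguity codes pair Y↔R, M↔K, W↔W, S↔S, B↔V, D↔H. Complement (TTDCRCHRACCKKHCTKVTTATGGGSGAATGDGSGGWTVCCACC), then reverse for 5'→3'.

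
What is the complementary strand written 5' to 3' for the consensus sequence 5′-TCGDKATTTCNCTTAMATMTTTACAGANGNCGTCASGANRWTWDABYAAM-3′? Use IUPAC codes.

Standard pairs A↔T, G↔C; ambiguity codes pair R↔Y, M↔K, W↔W, S↔S, B↔V, D↔H, N↔N. Complement (AGCHMTAAAGNGAATKTAKAAATGTCTNCNGCAGTSCTNYWAWHTVRTTK), then reverse for 5'→3'.

5'-KTTRVTHWAWYNTCSTGACGNCNTCTGTAAAKATKTAAGNGAAATMHCGA-3'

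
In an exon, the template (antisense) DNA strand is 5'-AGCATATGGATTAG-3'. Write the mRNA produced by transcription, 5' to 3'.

5'-CUAAUCCAUAUGCU-3'

The mRNA has the sequence of the coding strand (reverse complement of the template) with T→U. Reverse complement of AGCATATGGATTAG is CTAATCCATATGCT; then T→U.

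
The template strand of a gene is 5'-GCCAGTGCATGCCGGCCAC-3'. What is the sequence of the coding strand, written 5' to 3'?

The coding strand is complementary and antiparallel to the template: take the complement (A↔T, G↔C) and reverse.

5′-GTGGCCGGCATGCACTGGC-3′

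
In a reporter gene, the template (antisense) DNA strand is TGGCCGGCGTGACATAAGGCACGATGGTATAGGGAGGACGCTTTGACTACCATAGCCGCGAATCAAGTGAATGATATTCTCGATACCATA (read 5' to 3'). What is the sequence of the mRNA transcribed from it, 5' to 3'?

The mRNA has the sequence of the coding strand (reverse complement of the template) with T→U. Reverse complement of TGGCCGGCGTGACATAAGGCACGATGGTATAGGGAGGACGCTTTGACTACCATAGCCGCGAATCAAGTGAATGATATTCTCGATACCATA is TATGGTATCGAGAATATCATTCACTTGATTCGCGGCTATGGTAGTCAAAGCGTCCTCCCTATACCATCGTGCCTTATGTCACGCCGGCCA; then T→U.

5'-UAUGGUAUCGAGAAUAUCAUUCACUUGAUUCGCGGCUAUGGUAGUCAAAGCGUCCUCCCUAUACCAUCGUGCCUUAUGUCACGCCGGCCA-3'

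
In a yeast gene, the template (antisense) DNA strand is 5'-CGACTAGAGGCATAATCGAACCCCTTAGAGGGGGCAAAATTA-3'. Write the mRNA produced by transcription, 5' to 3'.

5'-UAAUUUUGCCCCCUCUAAGGGGUUCGAUUAUGCCUCUAGUCG-3'

RNA polymerase reads the template 3'→5' and synthesizes mRNA 5'→3' by base-pairing (A→U, T→A, G↔C). The complement of the template is GCTGATCTCCGTATTAGCTTGGGGAATCTCCCCCGTTTTAAT; antiparallel, so 5'→3' the coding strand is TAATTTTGCCCCCTCTAAGGGGTTCGATTATGCCTCTAGTCG. Replace T with U for the mRNA.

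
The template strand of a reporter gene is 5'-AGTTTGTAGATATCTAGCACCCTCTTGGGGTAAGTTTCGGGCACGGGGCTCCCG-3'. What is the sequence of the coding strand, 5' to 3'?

The coding strand is complementary and antiparallel to the template: take the complement (A↔T, G↔C) and reverse.

5′-CGGGAGCCCCGTGCCCGAAACTTACCCCAAGAGGGTGCTAGATATCTACAAACT-3′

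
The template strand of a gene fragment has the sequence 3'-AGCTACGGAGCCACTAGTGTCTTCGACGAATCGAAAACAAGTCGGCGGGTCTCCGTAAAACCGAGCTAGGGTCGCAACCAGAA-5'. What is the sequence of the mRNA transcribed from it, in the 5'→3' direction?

Reading the template 3'→5' as shown, RNA polymerase pairs each base (A→U, T→A, G↔C) to build mRNA 5'→3' directly.

5'-UCGAUGCCUCGGUGAUCACAGAAGCUGCUUAGCUUUUGUUCAGCCGCCCAGAGGCAUUUUGGCUCGAUCCCAGCGUUGGUCUU-3'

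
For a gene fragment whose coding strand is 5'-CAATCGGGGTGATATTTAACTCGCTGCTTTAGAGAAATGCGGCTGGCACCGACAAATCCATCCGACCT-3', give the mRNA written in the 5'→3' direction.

5′-CAAUCGGGGUGAUAUUUAACUCGCUGCUUUAGAGAAAUGCGGCUGGCACCGACAAAUCCAUCCGACCU-3′

The mRNA is synthesized from the template strand, so it matches the coding strand with T replaced by U.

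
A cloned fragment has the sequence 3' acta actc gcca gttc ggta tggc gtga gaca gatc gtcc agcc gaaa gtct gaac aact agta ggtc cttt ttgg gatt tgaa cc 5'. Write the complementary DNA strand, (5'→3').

5'-TGATTGAGCGGTCAAGCCATACCGCACTCTGTCTAGCAGGTCGGCTTTCAGACTTGTTGATCATCCAGGAAAAACCCTAAACTTGG-3'

The strand is given 3'→5', so its complement runs 5'→3' in the same left-to-right order: pair each base A↔T, G↔C.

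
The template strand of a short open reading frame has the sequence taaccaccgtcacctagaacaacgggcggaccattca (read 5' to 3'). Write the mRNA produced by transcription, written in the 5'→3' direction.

RNA polymerase reads the template 3'→5' and synthesizes mRNA 5'→3' by base-pairing (A→U, T→A, G↔C). The complement of the template is ATTGGTGGCAGTGGATCTTGTTGCCCGCCTGGTAAGT; antiparallel, so 5'→3' the coding strand is TGAATGGTCCGCCCGTTGTTCTAGGTGACGGTGGTTA. Replace T with U for the mRNA.

5'-UGAAUGGUCCGCCCGUUGUUCUAGGUGACGGUGGUUA-3'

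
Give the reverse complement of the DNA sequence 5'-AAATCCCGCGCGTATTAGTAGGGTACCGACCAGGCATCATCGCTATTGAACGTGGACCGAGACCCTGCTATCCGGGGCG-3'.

5'-CGCCCCGGATAGCAGGGTCTCGGTCCACGTTCAATAGCGATGATGCCTGGTCGGTACCCTACTAATACGCGCGGGATTT-3'

Complement each base (A↔T, G↔C): TTTAGGGCGCGCATAATCATCCCATGGCTGGTCCGTAGTAGCGATAACTTGCACCTGGCTCTGGGACGATAGGCCCCGC. Then reverse.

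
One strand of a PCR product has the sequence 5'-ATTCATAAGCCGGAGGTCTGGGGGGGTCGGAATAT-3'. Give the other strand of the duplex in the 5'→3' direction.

5'-ATATTCCGACCCCCCCAGACCTCCGGCTTATGAAT-3'

Pairing A↔T and G↔C gives TAAGTATTCGGCCTCCAGACCCCCCCAGCCTTATA, running 3'→5'. Reverse for the 5'→3' convention.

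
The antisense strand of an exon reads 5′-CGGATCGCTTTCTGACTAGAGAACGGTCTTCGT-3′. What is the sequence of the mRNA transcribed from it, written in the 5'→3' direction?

5'-ACGAAGACCGUUCUCUAGUCAGAAAGCGAUCCG-3'

RNA polymerase reads the template 3'→5' and synthesizes mRNA 5'→3' by base-pairing (A→U, T→A, G↔C). The complement of the template is GCCTAGCGAAAGACTGATCTCTTGCCAGAAGCA; antiparallel, so 5'→3' the coding strand is ACGAAGACCGTTCTCTAGTCAGAAAGCGATCCG. Replace T with U for the mRNA.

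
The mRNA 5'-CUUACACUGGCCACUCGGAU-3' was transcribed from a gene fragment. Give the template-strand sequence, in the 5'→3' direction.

5′-ATCCGAGTGGCCAGTGTAAG-3′

Replace U with T to get the coding DNA strand: CTTACACTGGCCACTCGGAT. The template strand is its reverse complement (complement GAATGTGACCGGTGAGCCTA, then reverse).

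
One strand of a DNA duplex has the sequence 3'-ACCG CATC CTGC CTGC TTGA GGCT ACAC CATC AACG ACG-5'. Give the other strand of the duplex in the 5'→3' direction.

The strand is given 3'→5', so its complement runs 5'→3' in the same left-to-right order: pair each base A↔T, G↔C.

5'-TGGCGTAGGACGGACGAACTCCGATGTGGTAGTTGCTGC-3'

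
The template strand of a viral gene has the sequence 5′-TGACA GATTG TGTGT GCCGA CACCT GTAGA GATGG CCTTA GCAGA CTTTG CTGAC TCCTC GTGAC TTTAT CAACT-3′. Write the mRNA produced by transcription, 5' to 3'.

5'-AGUUGAUAAAGUCACGAGGAGUCAGCAAAGUCUGCUAAGGCCAUCUCUACAGGUGUCGGCACACACAAUCUGUCA-3'

The mRNA has the sequence of the coding strand (reverse complement of the template) with T→U. Reverse complement of TGACAGATTGTGTGTGCCGACACCTGTAGAGATGGCCTTAGCAGACTTTGCTGACTCCTCGTGACTTTATCAACT is AGTTGATAAAGTCACGAGGAGTCAGCAAAGTCTGCTAAGGCCATCTCTACAGGTGTCGGCACACACAATCTGTCA; then T→U.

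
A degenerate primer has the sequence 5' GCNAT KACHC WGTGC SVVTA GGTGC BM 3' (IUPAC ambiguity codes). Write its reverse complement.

5'-KVGCACCTABBSGCACWGDGTMATNGC-3'

Standard pairs A↔T, G↔C; ambiguity codes pair M↔K, W↔W, S↔S, B↔V, H↔D, N↔N. Complement (CGNTAMTGDGWCACGSBBATCCACGVK), then reverse for 5'→3'.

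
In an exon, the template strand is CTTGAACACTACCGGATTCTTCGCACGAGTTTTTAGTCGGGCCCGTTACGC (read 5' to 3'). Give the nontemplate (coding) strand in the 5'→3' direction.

The coding strand is complementary and antiparallel to the template: take the complement (A↔T, G↔C) and reverse.

5'-GCGTAACGGGCCCGACTAAAAACTCGTGCGAAGAATCCGGTAGTGTTCAAG-3'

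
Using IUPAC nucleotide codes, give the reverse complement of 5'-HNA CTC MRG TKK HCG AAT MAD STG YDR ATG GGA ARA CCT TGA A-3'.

Standard pairs A↔T, G↔C; ambiguity codes pair R↔Y, M↔K, S↔S, D↔H, N↔N. Complement (DNTGAGKYCAMMDGCTTAKTHSACRHYTACCCTTYTGGAACTT), then reverse for 5'→3'.

5'-TTCAAGGTYTTCCCATYHRCASHTKATTCGDMMACYKGAGTND-3'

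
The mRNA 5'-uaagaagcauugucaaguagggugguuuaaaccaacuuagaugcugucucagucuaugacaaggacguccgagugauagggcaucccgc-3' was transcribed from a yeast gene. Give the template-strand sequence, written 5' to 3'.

Replace U with T to get the coding DNA strand: TAAGAAGCATTGTCAAGTAGGGTGGTTTAAACCAACTTAGATGCTGTCTCAGTCTATGACAAGGACGTCCGAGTGATAGGGCATCCCGC. The template strand is its reverse complement (complement ATTCTTCGTAACAGTTCATCCCACCAAATTTGGTTGAATCTACGACAGAGTCAGATACTGTTCCTGCAGGCTCACTATCCCGTAGGGCG, then reverse).

5′-GCGGGATGCCCTATCACTCGGACGTCCTTGTCATAGACTGAGACAGCATCTAAGTTGGTTTAAACCACCCTACTTGACAATGCTTCTTA-3′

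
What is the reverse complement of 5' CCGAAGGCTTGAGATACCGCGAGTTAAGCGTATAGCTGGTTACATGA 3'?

5'-TCATGTAACCAGCTATACGCTTAACTCGCGGTATCTCAAGCCTTCGG-3'

Reading the sequence 3'→5' and pairing each base (A↔T, G↔C) gives the reverse complement directly.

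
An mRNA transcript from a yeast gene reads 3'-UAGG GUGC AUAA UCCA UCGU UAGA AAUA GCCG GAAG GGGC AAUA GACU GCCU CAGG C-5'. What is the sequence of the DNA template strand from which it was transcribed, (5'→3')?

Written 5'→3' the mRNA is CGGACUCCGUCAGAUAACGGGGAAGGCCGAUAAAGAUUGCUACCUAAUACGUGGGAU, so the coding DNA strand is CGGACTCCGTCAGATAACGGGGAAGGCCGATAAAGATTGCTACCTAATACGTGGGAT. The template is its reverse complement.

5′-ATCCCACGTATTAGGTAGCAATCTTTATCGGCCTTCCCCGTTATCTGACGGAGTCCG-3′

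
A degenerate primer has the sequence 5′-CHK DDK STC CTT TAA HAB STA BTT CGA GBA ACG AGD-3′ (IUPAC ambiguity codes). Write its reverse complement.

5'-HCTCGTTVCTCGAAVTASVTDTTAAAGGASMHHMDG-3'

Standard pairs A↔T, G↔C; ambiguity codes pair K↔M, S↔S, B↔V, D↔H. Complement (GDMHHMSAGGAAATTDTVSATVAAGCTCVTTGCTCH), then reverse for 5'→3'.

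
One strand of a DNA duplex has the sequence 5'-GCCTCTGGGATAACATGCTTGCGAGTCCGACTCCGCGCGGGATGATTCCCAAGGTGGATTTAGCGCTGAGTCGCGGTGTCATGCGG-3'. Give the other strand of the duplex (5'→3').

Pairing A↔T and G↔C gives CGGAGACCCTATTGTACGAACGCTCAGGCTGAGGCGCGCCCTACTAAGGGTTCCACCTAAATCGCGACTCAGCGCCACAGTACGCC, running 3'→5'. Reverse for the 5'→3' convention.

5'-CCGCATGACACCGCGACTCAGCGCTAAATCCACCTTGGGAATCATCCCGCGCGGAGTCGGACTCGCAAGCATGTTATCCCAGAGGC-3'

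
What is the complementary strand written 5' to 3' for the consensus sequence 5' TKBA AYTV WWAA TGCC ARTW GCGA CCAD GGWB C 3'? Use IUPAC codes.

5′-GVWCCHTGGTCGCWAYTGGCATTWWBARTTVMA-3′

Standard pairs A↔T, G↔C; ambiguity codes pair R↔Y, K↔M, W↔W, B↔V, D↔H. Complement (AMVTTRABWWTTACGGTYAWCGCTGGTHCCWVG), then reverse for 5'→3'.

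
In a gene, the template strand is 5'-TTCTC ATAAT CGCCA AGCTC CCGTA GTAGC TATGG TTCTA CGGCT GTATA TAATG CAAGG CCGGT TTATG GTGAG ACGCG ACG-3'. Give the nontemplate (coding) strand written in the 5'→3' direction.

5′-CGTCGCGTCTCACCATAAACCGGCCTTGCATTATATACAGCCGTAGAACCATAGCTACTACGGGAGCTTGGCGATTATGAGAA-3′

The coding strand is complementary and antiparallel to the template: take the complement (A↔T, G↔C) and reverse.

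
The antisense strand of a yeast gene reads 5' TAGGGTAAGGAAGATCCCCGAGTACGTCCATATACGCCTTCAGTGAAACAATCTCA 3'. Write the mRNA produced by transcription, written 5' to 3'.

5'-UGAGAUUGUUUCACUGAAGGCGUAUAUGGACGUACUCGGGGAUCUUCCUUACCCUA-3'

RNA polymerase reads the template 3'→5' and synthesizes mRNA 5'→3' by base-pairing (A→U, T→A, G↔C). The complement of the template is ATCCCATTCCTTCTAGGGGCTCATGCAGGTATATGCGGAAGTCACTTTGTTAGAGT; antiparallel, so 5'→3' the coding strand is TGAGATTGTTTCACTGAAGGCGTATATGGACGTACTCGGGGATCTTCCTTACCCTA. Replace T with U for the mRNA.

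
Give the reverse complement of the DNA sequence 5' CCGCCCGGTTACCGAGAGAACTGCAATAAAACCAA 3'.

Complement each base (A↔T, G↔C): GGCGGGCCAATGGCTCTCTTGACGTTATTTTGGTT. Then reverse.

5'-TTGGTTTTATTGCAGTTCTCTCGGTAACCGGGCGG-3'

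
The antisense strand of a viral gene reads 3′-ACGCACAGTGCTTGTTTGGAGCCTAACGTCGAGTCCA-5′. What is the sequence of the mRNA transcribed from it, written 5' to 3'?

5′-UGCGUGUCACGAACAAACCUCGGAUUGCAGCUCAGGU-3′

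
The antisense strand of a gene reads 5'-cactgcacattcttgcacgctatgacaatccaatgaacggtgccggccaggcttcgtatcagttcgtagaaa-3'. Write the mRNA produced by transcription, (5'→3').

5'-UUUCUACGAACUGAUACGAAGCCUGGCCGGCACCGUUCAUUGGAUUGUCAUAGCGUGCAAGAAUGUGCAGUG-3'

The mRNA has the sequence of the coding strand (reverse complement of the template) with T→U. Reverse complement of CACTGCACATTCTTGCACGCTATGACAATCCAATGAACGGTGCCGGCCAGGCTTCGTATCAGTTCGTAGAAA is TTTCTACGAACTGATACGAAGCCTGGCCGGCACCGTTCATTGGATTGTCATAGCGTGCAAGAATGTGCAGTG; then T→U.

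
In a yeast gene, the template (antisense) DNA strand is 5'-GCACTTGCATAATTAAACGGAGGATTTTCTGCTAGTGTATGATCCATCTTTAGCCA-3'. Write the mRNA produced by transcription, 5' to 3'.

5'-UGGCUAAAGAUGGAUCAUACACUAGCAGAAAAUCCUCCGUUUAAUUAUGCAAGUGC-3'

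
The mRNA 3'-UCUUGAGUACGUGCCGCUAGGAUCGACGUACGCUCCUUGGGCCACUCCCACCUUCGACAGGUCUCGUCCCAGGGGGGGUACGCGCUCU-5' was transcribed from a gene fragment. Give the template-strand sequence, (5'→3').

Written 5'→3' the mRNA is UCUCGCGCAUGGGGGGGACCCUGCUCUGGACAGCUUCCACCCUCACCGGGUUCCUCGCAUGCAGCUAGGAUCGCCGUGCAUGAGUUCU, so the coding DNA strand is TCTCGCGCATGGGGGGGACCCTGCTCTGGACAGCTTCCACCCTCACCGGGTTCCTCGCATGCAGCTAGGATCGCCGTGCATGAGTTCT. The template is its reverse complement.

5'-AGAACTCATGCACGGCGATCCTAGCTGCATGCGAGGAACCCGGTGAGGGTGGAAGCTGTCCAGAGCAGGGTCCCCCCCATGCGCGAGA-3'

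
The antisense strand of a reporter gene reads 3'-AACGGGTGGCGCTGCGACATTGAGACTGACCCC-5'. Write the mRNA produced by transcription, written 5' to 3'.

Reading the template 3'→5' as shown, RNA polymerase pairs each base (A→U, T→A, G↔C) to build mRNA 5'→3' directly.

5'-UUGCCCACCGCGACGCUGUAACUCUGACUGGGG-3'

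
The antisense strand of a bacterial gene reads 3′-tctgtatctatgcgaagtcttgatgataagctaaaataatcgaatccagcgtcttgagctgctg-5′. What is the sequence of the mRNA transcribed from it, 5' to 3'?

5'-AGACAUAGAUACGCUUCAGAACUACUAUUCGAUUUUAUUAGCUUAGGUCGCAGAACUCGACGAC-3'

Reading the template 3'→5' as shown, RNA polymerase pairs each base (A→U, T→A, G↔C) to build mRNA 5'→3' directly.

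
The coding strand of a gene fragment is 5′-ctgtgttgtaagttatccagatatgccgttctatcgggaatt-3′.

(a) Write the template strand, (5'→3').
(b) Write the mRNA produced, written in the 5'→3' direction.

(a) 5'-AATTCCCGATAGAACGGCATATCTGGATAACTTACAACACAG-3'
(b) 5′-CUGUGUUGUAAGUUAUCCAGAUAUGCCGUUCUAUCGGGAAUU-3′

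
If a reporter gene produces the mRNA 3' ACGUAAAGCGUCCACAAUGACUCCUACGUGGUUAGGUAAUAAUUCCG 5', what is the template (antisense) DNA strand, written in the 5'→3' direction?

5'-TGCATTTCGCAGGTGTTACTGAGGATGCACCAATCCATTATTAAGGC-3'

Written 5'→3' the mRNA is GCCUUAAUAAUGGAUUGGUGCAUCCUCAGUAACACCUGCGAAAUGCA, so the coding DNA strand is GCCTTAATAATGGATTGGTGCATCCTCAGTAACACCTGCGAAATGCA. The template is its reverse complement.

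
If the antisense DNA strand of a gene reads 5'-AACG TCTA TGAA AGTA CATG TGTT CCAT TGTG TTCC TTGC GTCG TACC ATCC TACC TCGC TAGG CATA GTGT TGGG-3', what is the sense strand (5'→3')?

The coding strand is complementary and antiparallel to the template: take the complement (A↔T, G↔C) and reverse.

5'-CCCAACACTATGCCTAGCGAGGTAGGATGGTACGACGCAAGGAACACAATGGAACACATGTACTTTCATAGACGTT-3'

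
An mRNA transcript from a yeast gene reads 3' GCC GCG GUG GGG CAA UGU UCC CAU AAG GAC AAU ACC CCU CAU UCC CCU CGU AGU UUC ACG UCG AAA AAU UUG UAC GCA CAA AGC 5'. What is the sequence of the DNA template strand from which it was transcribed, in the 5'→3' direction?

5'-CGGCGCCACCCCGTTACAAGGGTATTCCTGTTATGGGGAGTAAGGGGAGCATCAAAGTGCAGCTTTTTAAACATGCGTGTTTCG-3'

Written 5'→3' the mRNA is CGAAACACGCAUGUUUAAAAAGCUGCACUUUGAUGCUCCCCUUACUCCCCAUAACAGGAAUACCCUUGUAACGGGGUGGCGCCG, so the coding DNA strand is CGAAACACGCATGTTTAAAAAGCTGCACTTTGATGCTCCCCTTACTCCCCATAACAGGAATACCCTTGTAACGGGGTGGCGCCG. The template is its reverse complement.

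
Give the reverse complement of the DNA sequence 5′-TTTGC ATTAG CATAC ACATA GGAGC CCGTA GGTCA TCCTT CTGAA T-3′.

Complement each base (A↔T, G↔C): AAACGTAATCGTATGTGTATCCTCGGGCATCCAGTAGGAAGACTTA. Then reverse.

5'-ATTCAGAAGGATGACCTACGGGCTCCTATGTGTATGCTAATGCAAA-3'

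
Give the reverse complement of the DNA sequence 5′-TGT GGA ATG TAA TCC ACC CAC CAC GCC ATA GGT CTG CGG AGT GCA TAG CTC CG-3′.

5'-CGGAGCTATGCACTCCGCAGACCTATGGCGTGGTGGGTGGATTACATTCCACA-3'

Complement each base (A↔T, G↔C): ACACCTTACATTAGGTGGGTGGTGCGGTATCCAGACGCCTCACGTATCGAGGC. Then reverse.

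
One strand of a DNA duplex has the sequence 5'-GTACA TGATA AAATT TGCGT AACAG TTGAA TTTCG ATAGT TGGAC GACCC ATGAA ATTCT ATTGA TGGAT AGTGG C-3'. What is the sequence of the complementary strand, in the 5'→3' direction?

5'-GCCACTATCCATCAATAGAATTTCATGGGTCGTCCAACTATCGAAATTCAACTGTTACGCAAATTTTATCATGTAC-3'

The complement of GTACATGATAAAATTTGCGTAACAGTTGAATTTCGATAGTTGGACGACCCATGAAATTCTATTGATGGATAGTGGC is CATGTACTATTTTAAACGCATTGTCAACTTAAAGCTATCAACCTGCTGGGTACTTTAAGATAACTACCTATCACCG (A↔T, G↔C). DNA strands are antiparallel, so the complementary strand runs 3'→5'; reversing gives the 5'→3' form.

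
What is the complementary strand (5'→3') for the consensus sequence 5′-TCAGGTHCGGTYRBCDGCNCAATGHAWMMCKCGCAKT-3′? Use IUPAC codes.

5'-AMTGCGMGKKWTDCATTGNGCHGVYRACCGDACCTGA-3'

Standard pairs A↔T, G↔C; ambiguity codes pair R↔Y, M↔K, W↔W, B↔V, D↔H, N↔N. Complement (AGTCCADGCCARYVGHCGNGTTACDTWKKGMGCGTMA), then reverse for 5'→3'.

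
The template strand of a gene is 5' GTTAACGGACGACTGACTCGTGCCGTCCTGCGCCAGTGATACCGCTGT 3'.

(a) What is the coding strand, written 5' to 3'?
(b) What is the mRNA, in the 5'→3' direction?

(a) 5'-ACAGCGGTATCACTGGCGCAGGACGGCACGAGTCAGTCGTCCGTTAAC-3'
(b) 5'-ACAGCGGUAUCACUGGCGCAGGACGGCACGAGUCAGUCGUCCGUUAAC-3'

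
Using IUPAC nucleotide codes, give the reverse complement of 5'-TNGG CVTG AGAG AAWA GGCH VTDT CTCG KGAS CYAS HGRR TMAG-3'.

5'-CTKAYYCDSTRGSTCMCGAGAHABDGCCTWTTCTCTCABGCCNA-3'

Standard pairs A↔T, G↔C; ambiguity codes pair R↔Y, M↔K, W↔W, S↔S, D↔H, V↔B, N↔N. Complement (ANCCGBACTCTCTTWTCCGDBAHAGAGCMCTSGRTSDCYYAKTC), then reverse for 5'→3'.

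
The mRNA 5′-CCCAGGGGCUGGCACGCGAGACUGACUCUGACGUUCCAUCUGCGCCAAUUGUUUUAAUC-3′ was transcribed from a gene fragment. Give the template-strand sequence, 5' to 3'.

5'-GATTAAAACAATTGGCGCAGATGGAACGTCAGAGTCAGTCTCGCGTGCCAGCCCCTGGG-3'

Replace U with T to get the coding DNA strand: CCCAGGGGCTGGCACGCGAGACTGACTCTGACGTTCCATCTGCGCCAATTGTTTTAATC. The template strand is its reverse complement (complement GGGTCCCCGACCGTGCGCTCTGACTGAGACTGCAAGGTAGACGCGGTTAACAAAATTAG, then reverse).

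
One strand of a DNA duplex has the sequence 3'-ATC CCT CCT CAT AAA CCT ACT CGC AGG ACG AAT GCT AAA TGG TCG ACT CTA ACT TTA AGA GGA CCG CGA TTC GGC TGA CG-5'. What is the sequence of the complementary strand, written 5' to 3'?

The strand is given 3'→5', so its complement runs 5'→3' in the same left-to-right order: pair each base A↔T, G↔C.

5′-TAGGGAGGAGTATTTGGATGAGCGTCCTGCTTACGATTTACCAGCTGAGATTGAAATTCTCCTGGCGCTAAGCCGACTGC-3′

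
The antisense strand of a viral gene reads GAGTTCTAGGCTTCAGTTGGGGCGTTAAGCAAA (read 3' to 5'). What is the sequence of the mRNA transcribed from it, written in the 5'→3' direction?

Reading the template 3'→5' as shown, RNA polymerase pairs each base (A→U, T→A, G↔C) to build mRNA 5'→3' directly.

5'-CUCAAGAUCCGAAGUCAACCCCGCAAUUCGUUU-3'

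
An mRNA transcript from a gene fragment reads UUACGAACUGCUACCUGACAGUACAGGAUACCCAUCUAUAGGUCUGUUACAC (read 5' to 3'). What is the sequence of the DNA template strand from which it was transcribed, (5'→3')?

5'-GTGTAACAGACCTATAGATGGGTATCCTGTACTGTCAGGTAGCAGTTCGTAA-3'

Replace U with T to get the coding DNA strand: TTACGAACTGCTACCTGACAGTACAGGATACCCATCTATAGGTCTGTTACAC. The template strand is its reverse complement (complement AATGCTTGACGATGGACTGTCATGTCCTATGGGTAGATATCCAGACAATGTG, then reverse).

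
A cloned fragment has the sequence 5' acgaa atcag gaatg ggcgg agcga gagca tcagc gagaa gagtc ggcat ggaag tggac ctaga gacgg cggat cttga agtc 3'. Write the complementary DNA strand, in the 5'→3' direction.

5'-GACTTCAAGATCCGCCGTCTCTAGGTCCACTTCCATGCCGACTCTTCTCGCTGATGCTCTCGCTCCGCCCATTCCTGATTTCGT-3'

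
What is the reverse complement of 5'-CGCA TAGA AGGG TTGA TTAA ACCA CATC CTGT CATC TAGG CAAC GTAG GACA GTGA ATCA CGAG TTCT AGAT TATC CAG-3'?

5′-CTGGATAATCTAGAACTCGTGATTCACTGTCCTACGTTGCCTAGATGACAGGATGTGGTTTAATCAACCCTTCTATGCG-3′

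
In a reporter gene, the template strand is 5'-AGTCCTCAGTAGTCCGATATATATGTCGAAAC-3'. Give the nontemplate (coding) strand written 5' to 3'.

5'-GTTTCGACATATATATCGGACTACTGAGGACT-3'

The coding strand is complementary and antiparallel to the template: take the complement (A↔T, G↔C) and reverse.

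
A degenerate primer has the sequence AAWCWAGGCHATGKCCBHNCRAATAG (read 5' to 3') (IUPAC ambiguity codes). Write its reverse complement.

5′-CTATTYGNDVGGMCATDGCCTWGWTT-3′

Standard pairs A↔T, G↔C; ambiguity codes pair R↔Y, K↔M, W↔W, B↔V, H↔D, N↔N. Complement (TTWGWTCCGDTACMGGVDNGYTTATC), then reverse for 5'→3'.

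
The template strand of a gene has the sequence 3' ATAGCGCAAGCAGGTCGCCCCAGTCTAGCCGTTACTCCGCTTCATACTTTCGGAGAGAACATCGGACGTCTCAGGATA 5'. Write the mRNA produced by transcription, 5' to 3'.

5'-UAUCGCGUUCGUCCAGCGGGGUCAGAUCGGCAAUGAGGCGAAGUAUGAAAGCCUCUCUUGUAGCCUGCAGAGUCCUAU-3'

Reading the template 3'→5' as shown, RNA polymerase pairs each base (A→U, T→A, G↔C) to build mRNA 5'→3' directly.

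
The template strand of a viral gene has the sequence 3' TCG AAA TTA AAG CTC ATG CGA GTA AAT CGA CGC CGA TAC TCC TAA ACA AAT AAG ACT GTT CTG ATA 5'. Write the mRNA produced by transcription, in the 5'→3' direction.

5'-AGCUUUAAUUUCGAGUACGCUCAUUUAGCUGCGGCUAUGAGGAUUUGUUUAUUCUGACAAGACUAU-3'

Reading the template 3'→5' as shown, RNA polymerase pairs each base (A→U, T→A, G↔C) to build mRNA 5'→3' directly.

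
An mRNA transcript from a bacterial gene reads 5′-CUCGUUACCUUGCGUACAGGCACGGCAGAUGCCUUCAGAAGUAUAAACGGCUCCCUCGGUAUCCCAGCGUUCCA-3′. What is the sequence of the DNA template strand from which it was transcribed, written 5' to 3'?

Replace U with T to get the coding DNA strand: CTCGTTACCTTGCGTACAGGCACGGCAGATGCCTTCAGAAGTATAAACGGCTCCCTCGGTATCCCAGCGTTCCA. The template strand is its reverse complement (complement GAGCAATGGAACGCATGTCCGTGCCGTCTACGGAAGTCTTCATATTTGCCGAGGGAGCCATAGGGTCGCAAGGT, then reverse).

5'-TGGAACGCTGGGATACCGAGGGAGCCGTTTATACTTCTGAAGGCATCTGCCGTGCCTGTACGCAAGGTAACGAG-3'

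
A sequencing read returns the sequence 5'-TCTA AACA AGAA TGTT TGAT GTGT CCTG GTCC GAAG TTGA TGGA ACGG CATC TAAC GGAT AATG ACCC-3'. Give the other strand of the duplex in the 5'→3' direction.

5'-GGGTCATTATCCGTTAGATGCCGTTCCATCAACTTCGGACCAGGACACATCAAACATTCTTGTTTAGA-3'

The complement of TCTAAACAAGAATGTTTGATGTGTCCTGGTCCGAAGTTGATGGAACGGCATCTAACGGATAATGACCC is AGATTTGTTCTTACAAACTACACAGGACCAGGCTTCAACTACCTTGCCGTAGATTGCCTATTACTGGG (A↔T, G↔C). DNA strands are antiparallel, so the complementary strand runs 3'→5'; reversing gives the 5'→3' form.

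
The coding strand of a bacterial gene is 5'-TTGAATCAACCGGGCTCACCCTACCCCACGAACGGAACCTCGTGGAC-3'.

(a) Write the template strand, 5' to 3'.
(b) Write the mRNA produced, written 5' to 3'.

(a) 5'-GTCCACGAGGTTCCGTTCGTGGGGTAGGGTGAGCCCGGTTGATTCAA-3'
(b) 5'-UUGAAUCAACCGGGCUCACCCUACCCCACGAACGGAACCUCGUGGAC-3'

(a) The template strand is the reverse complement of the coding strand: complement AACTTAGTTGGCCCGAGTGGGATGGGGTGCTTGCCTTGGAGCACCTG, then reverse.
(b) mRNA matches the coding strand with T→U.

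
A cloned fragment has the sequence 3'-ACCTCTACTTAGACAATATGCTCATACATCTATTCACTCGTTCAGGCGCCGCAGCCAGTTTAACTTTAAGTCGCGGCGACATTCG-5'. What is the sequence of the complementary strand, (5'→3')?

5'-TGGAGATGAATCTGTTATACGAGTATGTAGATAAGTGAGCAAGTCCGCGGCGTCGGTCAAATTGAAATTCAGCGCCGCTGTAAGC-3'

The strand is given 3'→5', so its complement runs 5'→3' in the same left-to-right order: pair each base A↔T, G↔C.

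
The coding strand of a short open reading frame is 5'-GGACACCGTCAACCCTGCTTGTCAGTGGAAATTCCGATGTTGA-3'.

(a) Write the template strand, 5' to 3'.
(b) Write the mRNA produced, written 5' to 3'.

(a) The template strand is the reverse complement of the coding strand: complement CCTGTGGCAGTTGGGACGAACAGTCACCTTTAAGGCTACAACT, then reverse.
(b) mRNA matches the coding strand with T→U.

(a) 5'-TCAACATCGGAATTTCCACTGACAAGCAGGGTTGACGGTGTCC-3'
(b) 5'-GGACACCGUCAACCCUGCUUGUCAGUGGAAAUUCCGAUGUUGA-3'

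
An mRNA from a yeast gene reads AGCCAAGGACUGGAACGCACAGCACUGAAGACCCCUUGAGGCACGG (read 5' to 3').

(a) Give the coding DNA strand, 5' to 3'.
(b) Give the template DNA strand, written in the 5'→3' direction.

(a) 5′-AGCCAAGGACTGGAACGCACAGCACTGAAGACCCCTTGAGGCACGG-3′
(b) 5'-CCGTGCCTCAAGGGGTCTTCAGTGCTGTGCGTTCCAGTCCTTGGCT-3'

(a) The coding strand matches the mRNA with U→T.
(b) The template strand is the reverse complement of the coding strand.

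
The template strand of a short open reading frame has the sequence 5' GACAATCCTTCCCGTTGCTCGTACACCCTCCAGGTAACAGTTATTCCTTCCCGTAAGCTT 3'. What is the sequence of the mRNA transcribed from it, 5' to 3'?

5'-AAGCUUACGGGAAGGAAUAACUGUUACCUGGAGGGUGUACGAGCAACGGGAAGGAUUGUC-3'

RNA polymerase reads the template 3'→5' and synthesizes mRNA 5'→3' by base-pairing (A→U, T→A, G↔C). The complement of the template is CTGTTAGGAAGGGCAACGAGCATGTGGGAGGTCCATTGTCAATAAGGAAGGGCATTCGAA; antiparallel, so 5'→3' the coding strand is AAGCTTACGGGAAGGAATAACTGTTACCTGGAGGGTGTACGAGCAACGGGAAGGATTGTC. Replace T with U for the mRNA.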